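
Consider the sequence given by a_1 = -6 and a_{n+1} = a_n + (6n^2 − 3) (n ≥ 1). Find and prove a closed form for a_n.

Claim: a_n = 2n^3 − 3n^2 − 2n − 3.

Base case: a_1 = -6, and 2·1^3 − 3·1^2 − 2·1 − 3 = -6.
Assume a_j = 2j^3 − 3j^2 − 2j − 3.
Then a_{j+1} = a_j + (6j^2 − 3) = (2j^3 − 3j^2 − 2j − 3) + (6j^2 − 3) = 2j^3 + 3j^2 − 2j − 6,
and 2·(j+1)^3 − 3·(j+1)^2 − 2·(j+1) − 3 = 2j^3 + 3j^2 − 2j − 6.
This completes the inductive step, so a_n = 2n^3 − 3n^2 − 2n − 3 for all n ≥ 1.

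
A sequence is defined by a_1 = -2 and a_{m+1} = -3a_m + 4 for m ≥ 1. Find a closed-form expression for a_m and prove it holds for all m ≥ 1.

Claim: a_m = (-3)^m + 1.

Base case: a_1 = -2, and (-3)^1 + 1 = -3 + 1 = -2.
Assume a_j = (-3)^j + 1 for some j ≥ 1.
Then a_{j+1} = -3a_j + 4 = -3·((-3)^j + 1) + 4 = -3·(-3)^j − 3 + 4 = (-3)^{j+1} + 1.
This completes the inductive step, so a_m = (-3)^m + 1 for all m ≥ 1.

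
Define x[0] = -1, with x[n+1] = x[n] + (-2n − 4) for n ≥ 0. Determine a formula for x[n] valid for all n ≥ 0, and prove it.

Claim: x[n] = -n^2 − 3n − 1.

Base case: x[0] = -1, and -0^2 − 3·0 − 1 = -1.
Assume x[j] = -j^2 − 3j − 1.
Then x[j+1] = x[j] + (-2j − 4) = (-j^2 − 3j − 1) + (-2j − 4) = -j^2 − 5j − 5,
and -(j+1)^2 − 3·(j+1) − 1 = -j^2 − 5j − 5.
Hence x[n] = -n^2 − 3n − 1 for every n ≥ 0, by induction.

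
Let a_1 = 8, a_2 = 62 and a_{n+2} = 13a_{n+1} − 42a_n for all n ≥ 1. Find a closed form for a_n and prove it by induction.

Claim: a_n = 2·7^n − 6^n.

Base cases: a_1 = 8 and 2·7^1 − 6^1 = 8; a_2 = 62 and 2·7^2 − 6^2 = 62.
Assume a_i = 2·7^i − 6^i for all 1 ≤ i ≤ j, where j ≥ 2.
Then a_{j+1} = 13a_j − 42a_{j−1} = 13·(2·7^j − 6^j) − 42·(2·7^{j−1} − 6^{j−1}) = 2·(13·7 − 42)7^{j−1} − (13·6 − 42)6^{j−1} = 98·7^{j−1} − 36·6^{j−1} = 2·7^{j+1} − 6^{j+1}.
Hence a_n = 2·7^n − 6^n for every n ≥ 1, by strong induction.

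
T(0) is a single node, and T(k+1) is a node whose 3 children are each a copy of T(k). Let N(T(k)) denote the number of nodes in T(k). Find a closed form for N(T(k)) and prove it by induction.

Claim: N(T(k)) = (3^{k+1} − 1)/2.

Base case: N(T(0)) = 1, and (3^{0+1} − 1)/2 = 1.
Assume N(T(j)) = (3^{j+1} − 1)/2.
Then N(T(j+1)) = 1 + 3N(T(j)) = 1 + 3·(3^{j+1} − 1)/2 = 1 + (3^{j+2} − 3)/2 = (2 + 3^{j+2} − 3)/2 = (3^{j+2} − 1)/2.
This completes the inductive step, so N(T(k)) = (3^{k+1} − 1)/2 for all k ≥ 0.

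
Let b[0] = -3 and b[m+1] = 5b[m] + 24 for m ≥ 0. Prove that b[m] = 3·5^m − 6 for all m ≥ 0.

Base case: b[0] = -3, and 3·5^0 − 6 = 3 − 6 = -3.
Assume b[j] = 3·5^j − 6 for some j ≥ 0.
Then b[j+1] = 5b[j] + 24 = 5·(3·5^j − 6) + 24 = 15·5^j − 30 + 24 = 3·5^{j+1} − 6.
Hence b[m] = 3·5^m − 6 for every m ≥ 0, by induction.

b[m] = 3·5^m − 6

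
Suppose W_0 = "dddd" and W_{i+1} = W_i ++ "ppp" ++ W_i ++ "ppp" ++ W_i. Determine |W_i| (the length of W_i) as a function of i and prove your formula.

Claim: |W_i| = 7·3^i − 3.

Base case: |W_0| = 4, and 7·3^0 − 3 = 4.
Assume |W_j| = 7·3^j − 3.
Then |W_{j+1}| = 3|W_j| + 6 = 3(7·3^j − 3) + 6 = 7·3^{j+1} − 9 + 6 = 7·3^{j+1} − 3.
So the formula holds for j+1, and by induction |W_i| = 7·3^i − 3 for all i ≥ 0.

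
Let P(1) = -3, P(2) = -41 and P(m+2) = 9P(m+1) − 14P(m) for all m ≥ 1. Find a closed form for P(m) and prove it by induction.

Claim: P(m) = -7^m + 2·2^m.

Base cases: P(1) = -3 and -7^1 + 2·2^1 = -3; P(2) = -41 and -7^2 + 2·2^2 = -41.
Assume P(i) = -7^i + 2·2^i for all 1 ≤ i ≤ j, where j ≥ 2.
Then P(j+1) = 9P(j) − 14P(j−1) = 9·(-7^j + 2·2^j) − 14·(-7^{j−1} + 2·2^{j−1}) = -(9·7 − 14)7^{j−1} + 2·(9·2 − 14)2^{j−1} = -49·7^{j−1} + 8·2^{j−1} = -7^{j+1} + 2·2^{j+1}.
This completes the inductive step, so P(m) = -7^m + 2·2^m for all m ≥ 1.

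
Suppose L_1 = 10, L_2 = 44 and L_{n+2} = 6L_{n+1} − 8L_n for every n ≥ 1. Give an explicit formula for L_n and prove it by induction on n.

Claim: L_n = 3·4^n − 2^n.

Base cases: L_1 = 10 and 3·4^1 − 2^1 = 10; L_2 = 44 and 3·4^2 − 2^2 = 44.
Assume L_j = 3·4^j − 2^j for all 1 ≤ j ≤ r, where r ≥ 2.
Then L_{r+1} = 6L_r − 8L_{r−1} = 6·(3·4^r − 2^r) − 8·(3·4^{r−1} − 2^{r−1}) = 3·(6·4 − 8)4^{r−1} − (6·2 − 8)2^{r−1} = 48·4^{r−1} − 4·2^{r−1} = 3·4^{r+1} − 2^{r+1}.
Hence L_n = 3·4^n − 2^n for every n ≥ 1, by strong induction.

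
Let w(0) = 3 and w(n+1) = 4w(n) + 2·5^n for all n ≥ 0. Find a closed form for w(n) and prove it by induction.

Claim: w(n) = 4^n + 2·5^n.

Base case: w(0) = 3, and 4^0 + 2·5^0 = 1 + 2 = 3.
Assume w(r) = 4^r + 2·5^r for some r ≥ 0.
Then w(r+1) = 4w(r) + 2·5^r = 4·(4^r + 2·5^r) + 2·5^r = 4^{r+1} + 8·5^r + 2·5^r = 4^{r+1} + 10·5^r = 4^{r+1} + 2·5^{r+1}.
This completes the inductive step, so w(n) = 4^n + 2·5^n for all n ≥ 0.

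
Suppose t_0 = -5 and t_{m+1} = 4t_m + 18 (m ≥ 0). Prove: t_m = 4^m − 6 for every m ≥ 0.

Base case: t_0 = -5, and 4^0 − 6 = 1 − 6 = -5.
Assume t_j = 4^j − 6 for some j ≥ 0.
Then t_{j+1} = 4t_j + 18 = 4·(4^j − 6) + 18 = 4^{j+1} − 24 + 18 = 4^{j+1} − 6.
So the formula holds for j+1, and by induction t_m = 4^m − 6 for all m ≥ 0.

t_m = 4^m − 6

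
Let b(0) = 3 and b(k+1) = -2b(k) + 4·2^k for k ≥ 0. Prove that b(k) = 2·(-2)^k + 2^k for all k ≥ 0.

Base case: b(0) = 3, and 2·(-2)^0 + 2^0 = 2 + 1 = 3.
Assume b(j) = 2·(-2)^j + 2^j for some j ≥ 0.
Then b(j+1) = -2b(j) + 4·2^j = -2·(2·(-2)^j + 2^j) + 4·2^j = 2·(-2)^{j+1} − 2·2^j + 4·2^j = 2·(-2)^{j+1} + 2·2^j = 2·(-2)^{j+1} + 2^{j+1}.
By induction, b(k) = 2·(-2)^k + 2^k for all k ≥ 0.

b(k) = 2·(-2)^k + 2^k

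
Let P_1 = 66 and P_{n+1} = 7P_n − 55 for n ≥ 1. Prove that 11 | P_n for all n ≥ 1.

Base case: P_1 = 66 = 11·6, so 11 | P_1.
Assume 11 | P_m, so P_m = 11t for some integer t.
Then P_{m+1} = 7P_m − 55 = 7·(11t) − 55 = 11(7t − 5), so 11 | P_{m+1}.
Hence 11 | P_n for every n ≥ 1, by induction.

11 | P_n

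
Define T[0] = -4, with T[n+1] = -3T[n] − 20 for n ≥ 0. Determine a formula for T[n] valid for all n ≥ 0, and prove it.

Claim: T[n] = (-3)^n − 5.

Base case: T[0] = -4, and (-3)^0 − 5 = 1 − 5 = -4.
Assume T[r] = (-3)^r − 5 for some r ≥ 0.
Then T[r+1] = -3T[r] − 20 = -3·((-3)^r − 5) − 20 = -3·(-3)^r + 15 − 20 = (-3)^{r+1} − 5.
So the formula holds for r+1, and by induction T[n] = (-3)^n − 5 for all n ≥ 0.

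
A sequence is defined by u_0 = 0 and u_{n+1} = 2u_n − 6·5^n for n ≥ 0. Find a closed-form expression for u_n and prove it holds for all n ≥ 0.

Claim: u_n = 2·2^n − 2·5^n.

Base case: u_0 = 0, and 2·2^0 − 2·5^0 = 2 − 2 = 0.
Assume u_k = 2·2^k − 2·5^k for some k ≥ 0.
Then u_{k+1} = 2u_k − 6·5^k = 2·(2·2^k − 2·5^k) − 6·5^k = 2·2^{k+1} − 4·5^k − 6·5^k = 2·2^{k+1} − 10·5^k = 2·2^{k+1} − 2·5^{k+1}.
By induction, u_n = 2·2^n − 2·5^n for all n ≥ 0.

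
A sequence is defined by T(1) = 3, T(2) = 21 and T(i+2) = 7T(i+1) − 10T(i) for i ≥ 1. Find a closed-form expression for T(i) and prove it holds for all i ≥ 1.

Claim: T(i) = 5^i − 2^i.

Base cases: T(1) = 3 and 5^1 − 2^1 = 3; T(2) = 21 and 5^2 − 2^2 = 21.
Assume T(t) = 5^t − 2^t for all 1 ≤ t ≤ j, where j ≥ 2.
Then T(j+1) = 7T(j) − 10T(j−1) = 7·(5^j − 2^j) − 10·(5^{j−1} − 2^{j−1}) = (7·5 − 10)5^{j−1} − (7·2 − 10)2^{j−1} = 25·5^{j−1} − 4·2^{j−1} = 5^{j+1} − 2^{j+1}.
Hence T(i) = 5^i − 2^i for every i ≥ 1, by strong induction.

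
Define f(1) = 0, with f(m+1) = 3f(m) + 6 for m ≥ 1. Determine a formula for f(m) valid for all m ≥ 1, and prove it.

Claim: f(m) = 3^m − 3.

Base case: f(1) = 0, and 3^1 − 3 = 3 − 3 = 0.
Assume f(r) = 3^r − 3 for some r ≥ 1.
Then f(r+1) = 3f(r) + 6 = 3·(3^r − 3) + 6 = 3^{r+1} − 9 + 6 = 3^{r+1} − 3.
Hence f(m) = 3^m − 3 for every m ≥ 1, by induction.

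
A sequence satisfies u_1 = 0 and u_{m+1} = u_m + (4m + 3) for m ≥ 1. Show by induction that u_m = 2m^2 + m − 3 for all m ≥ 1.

Base case: u_1 = 0, and 2·1^2 + 1 − 3 = 0.
Assume u_r = 2r^2 + r − 3.
Then u_{r+1} = u_r + (4r + 3) = (2r^2 + r − 3) + (4r + 3) = 2r^2 + 5r,
and 2·(r+1)^2 + (r+1) − 3 = 2r^2 + 5r.
By induction, u_m = 2m^2 + m − 3 for all m ≥ 1.

u_m = 2m^2 + m − 3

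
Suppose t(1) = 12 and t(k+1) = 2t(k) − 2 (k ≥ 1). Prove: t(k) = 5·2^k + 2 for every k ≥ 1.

Base case: t(1) = 12, and 5·2^1 + 2 = 10 + 2 = 12.
Assume t(r) = 5·2^r + 2 for some r ≥ 1.
Then t(r+1) = 2t(r) − 2 = 2·(5·2^r + 2) − 2 = 10·2^r + 4 − 2 = 5·2^{r+1} + 2.
Hence t(k) = 5·2^k + 2 for every k ≥ 1, by induction.

t(k) = 5·2^k + 2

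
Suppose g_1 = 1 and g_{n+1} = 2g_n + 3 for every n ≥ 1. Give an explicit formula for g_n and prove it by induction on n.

Claim: g_n = 2^{n+1} − 3.

Base case: g_1 = 1, and 2^{1+1} − 3 = 4 − 3 = 1.
Assume g_m = 2^{m+1} − 3 for some m ≥ 1.
Then g_{m+1} = 2g_m + 3 = 2·(2^{m+1} − 3) + 3 = 2^{m+2} − 6 + 3 = 2^{m+2} − 3.
This completes the inductive step, so g_n = 2^{n+1} − 3 for all n ≥ 1.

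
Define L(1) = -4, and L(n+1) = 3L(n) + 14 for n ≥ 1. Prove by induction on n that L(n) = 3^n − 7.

Base case: L(1) = -4, and 3^1 − 7 = 3 − 7 = -4.
Assume L(r) = 3^r − 7 for some r ≥ 1.
Then L(r+1) = 3L(r) + 14 = 3·(3^r − 7) + 14 = 3^{r+1} − 21 + 14 = 3^{r+1} − 7.
Hence L(n) = 3^n − 7 for every n ≥ 1, by induction.

L(n) = 3^n − 7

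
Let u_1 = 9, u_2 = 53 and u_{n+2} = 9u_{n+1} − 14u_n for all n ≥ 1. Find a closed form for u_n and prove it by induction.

Claim: u_n = 2^n + 7^n.

Base cases: u_1 = 9 and 2^1 + 7^1 = 9; u_2 = 53 and 2^2 + 7^2 = 53.
Assume u_i = 2^i + 7^i for all 1 ≤ i ≤ j, where j ≥ 2.
Then u_{j+1} = 9u_j − 14u_{j−1} = 9·(2^j + 7^j) − 14·(2^{j−1} + 7^{j−1}) = (9·2 − 14)2^{j−1} + (9·7 − 14)7^{j−1} = 4·2^{j−1} + 49·7^{j−1} = 2^{j+1} + 7^{j+1}.
Hence u_n = 2^n + 7^n for every n ≥ 1, by strong induction.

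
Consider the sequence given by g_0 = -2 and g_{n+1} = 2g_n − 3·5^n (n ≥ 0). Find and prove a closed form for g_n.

Claim: g_n = -2^n − 5^n.

Base case: g_0 = -2, and -2^0 − 5^0 = -1 − 1 = -2.
Assume g_j = -2^j − 5^j for some j ≥ 0.
Then g_{j+1} = 2g_j − 3·5^j = 2·(-2^j − 5^j) − 3·5^j = -2^{j+1} − 2·5^j − 3·5^j = -2^{j+1} − 5·5^j = -2^{j+1} − 5^{j+1}.
So the formula holds for j+1, and by induction g_n = -2^n − 5^n for all n ≥ 0.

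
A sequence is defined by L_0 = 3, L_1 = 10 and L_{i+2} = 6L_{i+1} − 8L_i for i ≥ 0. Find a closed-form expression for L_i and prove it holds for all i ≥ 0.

Claim: L_i = 2·4^i + 2^i.

Base cases: L_0 = 3 and 2·4^0 + 2^0 = 3; L_1 = 10 and 2·4^1 + 2^1 = 10.
Assume L_t = 2·4^t + 2^t for all 0 ≤ t ≤ j, where j ≥ 1.
Then L_{j+1} = 6L_j − 8L_{j−1} = 6·(2·4^j + 2^j) − 8·(2·4^{j−1} + 2^{j−1}) = 2·(6·4 − 8)4^{j−1} + (6·2 − 8)2^{j−1} = 32·4^{j−1} + 4·2^{j−1} = 2·4^{j+1} + 2^{j+1}.
By strong induction, L_i = 2·4^i + 2^i for all i ≥ 0.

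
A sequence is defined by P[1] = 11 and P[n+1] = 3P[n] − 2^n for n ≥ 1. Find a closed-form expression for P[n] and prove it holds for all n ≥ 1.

Claim: P[n] = 3·3^n + 2^n.

Base case: P[1] = 11, and 3·3^1 + 2^1 = 9 + 2 = 11.
Assume P[j] = 3·3^j + 2^j for some j ≥ 1.
Then P[j+1] = 3P[j] − 2^j = 3·(3·3^j + 2^j) − 2^j = 3·3^{j+1} + 3·2^j − 2^j = 3·3^{j+1} + 2·2^j = 3·3^{j+1} + 2^{j+1}.
This completes the inductive step, so P[n] = 3·3^n + 2^n for all n ≥ 1.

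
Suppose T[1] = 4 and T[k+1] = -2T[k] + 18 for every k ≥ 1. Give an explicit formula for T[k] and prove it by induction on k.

Claim: T[k] = (-2)^k + 6.

Base case: T[1] = 4, and (-2)^1 + 6 = -2 + 6 = 4.
Assume T[j] = (-2)^j + 6 for some j ≥ 1.
Then T[j+1] = -2T[j] + 18 = -2·((-2)^j + 6) + 18 = -2·(-2)^j − 12 + 18 = (-2)^{j+1} + 6.
This completes the inductive step, so T[k] = (-2)^k + 6 for all k ≥ 1.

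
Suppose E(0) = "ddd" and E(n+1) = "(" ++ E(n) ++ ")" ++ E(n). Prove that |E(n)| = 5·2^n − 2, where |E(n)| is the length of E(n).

Base case: |E(0)| = 3, and 5·2^0 − 2 = 3.
Assume |E(m)| = 5·2^m − 2.
Then |E(m+1)| = 1 + |E(m)| + 1 + |E(m)| = 2|E(m)| + 2 = 2(5·2^m − 2) + 2 = 5·2^{m+1} − 4 + 2 = 5·2^{m+1} − 2.
By induction, |E(n)| = 5·2^n − 2 for all n ≥ 0.

|E(n)| = 5·2^n − 2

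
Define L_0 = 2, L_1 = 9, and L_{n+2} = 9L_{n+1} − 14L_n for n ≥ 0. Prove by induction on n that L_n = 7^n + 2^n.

Base cases: L_0 = 2 and 7^0 + 2^0 = 2; L_1 = 9 and 7^1 + 2^1 = 9.
Assume L_j = 7^j + 2^j for all 0 ≤ j ≤ m, where m ≥ 1.
Then L_{m+1} = 9L_m − 14L_{m−1} = 9·(7^m + 2^m) − 14·(7^{m−1} + 2^{m−1}) = (9·7 − 14)7^{m−1} + (9·2 − 14)2^{m−1} = 49·7^{m−1} + 4·2^{m−1} = 7^{m+1} + 2^{m+1}.
By strong induction, L_n = 7^n + 2^n for all n ≥ 0.

L_n = 7^n + 2^n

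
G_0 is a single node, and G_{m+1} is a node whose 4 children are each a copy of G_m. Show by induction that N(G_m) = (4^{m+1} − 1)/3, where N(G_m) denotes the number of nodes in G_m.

Base case: N(G_0) = 1, and (4^{0+1} − 1)/3 = 1.
Assume N(G_r) = (4^{r+1} − 1)/3.
Then N(G_{r+1}) = 1 + 4N(G_r) = 1 + 4·(4^{r+1} − 1)/3 = 1 + (4^{r+2} − 4)/3 = (3 + 4^{r+2} − 4)/3 = (4^{r+2} − 1)/3.
Hence N(G_m) = (4^{m+1} − 1)/3 for every m ≥ 0, by induction.

N(G_m) = (4^{m+1} − 1)/3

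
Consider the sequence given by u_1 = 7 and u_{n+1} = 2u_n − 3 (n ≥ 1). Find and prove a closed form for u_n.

Claim: u_n = 2^{n+1} + 3.

Base case: u_1 = 7, and 2^{1+1} + 3 = 4 + 3 = 7.
Assume u_j = 2^{j+1} + 3 for some j ≥ 1.
Then u_{j+1} = 2u_j − 3 = 2·(2^{j+1} + 3) − 3 = 2^{j+2} + 6 − 3 = 2^{j+2} + 3.
By induction, u_n = 2^{n+1} + 3 for all n ≥ 1.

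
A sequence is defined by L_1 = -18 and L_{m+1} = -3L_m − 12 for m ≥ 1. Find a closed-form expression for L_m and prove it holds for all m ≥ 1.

Claim: L_m = 5·(-3)^m − 3.

Base case: L_1 = -18, and 5·(-3)^1 − 3 = -15 − 3 = -18.
Assume L_j = 5·(-3)^j − 3 for some j ≥ 1.
Then L_{j+1} = -3L_j − 12 = -3·(5·(-3)^j − 3) − 12 = -15·(-3)^j + 9 − 12 = 5·(-3)^{j+1} − 3.
By induction, L_m = 5·(-3)^m − 3 for all m ≥ 1.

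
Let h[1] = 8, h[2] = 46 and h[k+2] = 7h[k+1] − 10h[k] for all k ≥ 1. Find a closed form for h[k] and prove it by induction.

Claim: h[k] = -2^k + 2·5^k.

Base cases: h[1] = 8 and -2^1 + 2·5^1 = 8; h[2] = 46 and -2^2 + 2·5^2 = 46.
Assume h[j] = -2^j + 2·5^j for all 1 ≤ j ≤ m, where m ≥ 2.
Then h[m+1] = 7h[m] − 10h[m−1] = 7·(-2^m + 2·5^m) − 10·(-2^{m−1} + 2·5^{m−1}) = -(7·2 − 10)2^{m−1} + 2·(7·5 − 10)5^{m−1} = -4·2^{m−1} + 50·5^{m−1} = -2^{m+1} + 2·5^{m+1}.
So the formula holds for m+1, and by strong induction h[k] = -2^k + 2·5^k for all k ≥ 1.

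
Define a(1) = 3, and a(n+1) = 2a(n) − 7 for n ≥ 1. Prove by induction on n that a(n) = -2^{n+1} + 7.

Base case: a(1) = 3, and -2^{1+1} + 7 = -4 + 7 = 3.
Assume a(j) = -2^{j+1} + 7 for some j ≥ 1.
Then a(j+1) = 2a(j) − 7 = 2·(-2^{j+1} + 7) − 7 = -2^{j+2} + 14 − 7 = -2^{j+2} + 7.
By induction, a(n) = -2^{n+1} + 7 for all n ≥ 1.

a(n) = -2^{n+1} + 7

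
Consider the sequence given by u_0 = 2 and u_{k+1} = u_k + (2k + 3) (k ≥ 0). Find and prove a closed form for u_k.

Claim: u_k = k^2 + 2k + 2.

Base case: u_0 = 2, and 0^2 + 2·0 + 2 = 2.
Assume u_r = r^2 + 2r + 2.
Then u_{r+1} = u_r + (2r + 3) = (r^2 + 2r + 2) + (2r + 3) = r^2 + 4r + 5,
and (r+1)^2 + 2·(r+1) + 2 = r^2 + 4r + 5.
By induction, u_k = k^2 + 2k + 2 for all k ≥ 0.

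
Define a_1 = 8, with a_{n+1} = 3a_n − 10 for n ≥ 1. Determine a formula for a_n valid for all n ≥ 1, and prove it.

Claim: a_n = 3^n + 5.

Base case: a_1 = 8, and 3^1 + 5 = 3 + 5 = 8.
Assume a_j = 3^j + 5 for some j ≥ 1.
Then a_{j+1} = 3a_j − 10 = 3·(3^j + 5) − 10 = 3^{j+1} + 15 − 10 = 3^{j+1} + 5.
By induction, a_n = 3^n + 5 for all n ≥ 1.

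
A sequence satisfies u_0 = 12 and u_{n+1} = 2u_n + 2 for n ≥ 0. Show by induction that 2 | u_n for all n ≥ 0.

Base case: u_0 = 12 = 2·6, so 2 | u_0.
Assume 2 | u_m, so u_m = 2t for some integer t.
Then u_{m+1} = 2u_m + 2 = 2·(2t) + 2 = 2(2t + 1), so 2 | u_{m+1}.
So the property holds for m+1, and by induction 2 | u_n for all n ≥ 0.

2 | u_n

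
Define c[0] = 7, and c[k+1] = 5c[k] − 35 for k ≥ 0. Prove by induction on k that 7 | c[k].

Base case: c[0] = 7 = 7·1, so 7 | c[0].
Assume 7 | c[j], so c[j] = 7t for some integer t.
Then c[j+1] = 5c[j] − 35 = 5·(7t) − 35 = 7(5t − 5), so 7 | c[j+1].
So the property holds for j+1, and by induction 7 | c[k] for all k ≥ 0.

7 | c[k]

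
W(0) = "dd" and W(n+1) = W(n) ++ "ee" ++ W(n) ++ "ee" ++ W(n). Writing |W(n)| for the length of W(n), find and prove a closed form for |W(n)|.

Claim: |W(n)| = 4·3^n − 2.

Base case: |W(0)| = 2, and 4·3^0 − 2 = 2.
Assume |W(r)| = 4·3^r − 2.
Then |W(r+1)| = 3|W(r)| + 4 = 3(4·3^r − 2) + 4 = 4·3^{r+1} − 6 + 4 = 4·3^{r+1} − 2.
So the formula holds for r+1, and by induction |W(n)| = 4·3^n − 2 for all n ≥ 0.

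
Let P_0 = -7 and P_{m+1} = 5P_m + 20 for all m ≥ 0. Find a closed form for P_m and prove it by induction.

Claim: P_m = -2·5^m − 5.

Base case: P_0 = -7, and -2·5^0 − 5 = -2 − 5 = -7.
Assume P_j = -2·5^j − 5 for some j ≥ 0.
Then P_{j+1} = 5P_j + 20 = 5·(-2·5^j − 5) + 20 = -10·5^j − 25 + 20 = -2·5^{j+1} − 5.
Hence P_m = -2·5^m − 5 for every m ≥ 0, by induction.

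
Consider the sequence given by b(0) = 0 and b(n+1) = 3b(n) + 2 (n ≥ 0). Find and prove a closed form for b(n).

Claim: b(n) = 3^n − 1.

Base case: b(0) = 0, and 3^0 − 1 = 1 − 1 = 0.
Assume b(m) = 3^m − 1 for some m ≥ 0.
Then b(m+1) = 3b(m) + 2 = 3·(3^m − 1) + 2 = 3^{m+1} − 3 + 2 = 3^{m+1} − 1.
This completes the inductive step, so b(n) = 3^n − 1 for all n ≥ 0.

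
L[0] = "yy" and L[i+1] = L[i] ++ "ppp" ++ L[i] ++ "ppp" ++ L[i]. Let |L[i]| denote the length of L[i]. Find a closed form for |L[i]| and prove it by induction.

Claim: |L[i]| = 5·3^i − 3.

Base case: |L[0]| = 2, and 5·3^0 − 3 = 2.
Assume |L[j]| = 5·3^j − 3.
Then |L[j+1]| = 3|L[j]| + 6 = 3(5·3^j − 3) + 6 = 5·3^{j+1} − 9 + 6 = 5·3^{j+1} − 3.
By induction, |L[i]| = 5·3^i − 3 for all i ≥ 0.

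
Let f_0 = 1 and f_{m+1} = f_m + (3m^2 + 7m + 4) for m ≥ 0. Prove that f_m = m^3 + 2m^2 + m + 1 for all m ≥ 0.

Base case: f_0 = 1, and 0^3 + 2·0^2 + 0 + 1 = 1.
Assume f_k = k^3 + 2k^2 + k + 1.
Then f_{k+1} = f_k + (3k^2 + 7k + 4) = (k^3 + 2k^2 + k + 1) + (3k^2 + 7k + 4) = k^3 + 5k^2 + 8k + 5,
and (k+1)^3 + 2·(k+1)^2 + (k+1) + 1 = k^3 + 5k^2 + 8k + 5.
By induction, f_m = m^3 + 2m^2 + m + 1 for all m ≥ 0.

f_m = m^3 + 2m^2 + m + 1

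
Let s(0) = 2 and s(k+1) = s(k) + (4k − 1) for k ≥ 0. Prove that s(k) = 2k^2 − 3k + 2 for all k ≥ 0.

Base case: s(0) = 2, and 2·0^2 − 3·0 + 2 = 2.
Assume s(r) = 2r^2 − 3r + 2.
Then s(r+1) = s(r) + (4r − 1) = (2r^2 − 3r + 2) + (4r − 1) = 2r^2 + r + 1,
and 2·(r+1)^2 − 3·(r+1) + 2 = 2r^2 + r + 1.
This completes the inductive step, so s(k) = 2k^2 − 3k + 2 for all k ≥ 0.

s(k) = 2k^2 − 3k + 2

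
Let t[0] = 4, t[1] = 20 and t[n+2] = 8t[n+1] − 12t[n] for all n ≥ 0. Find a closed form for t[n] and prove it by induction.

Claim: t[n] = 3·6^n + 2^n.

Base cases: t[0] = 4 and 3·6^0 + 2^0 = 4; t[1] = 20 and 3·6^1 + 2^1 = 20.
Assume t[j] = 3·6^j + 2^j for all 0 ≤ j ≤ r, where r ≥ 1.
Then t[r+1] = 8t[r] − 12t[r−1] = 8·(3·6^r + 2^r) − 12·(3·6^{r−1} + 2^{r−1}) = 3·(8·6 − 12)6^{r−1} + (8·2 − 12)2^{r−1} = 108·6^{r−1} + 4·2^{r−1} = 3·6^{r+1} + 2^{r+1}.
So the formula holds for r+1, and by strong induction t[n] = 3·6^n + 2^n for all n ≥ 0.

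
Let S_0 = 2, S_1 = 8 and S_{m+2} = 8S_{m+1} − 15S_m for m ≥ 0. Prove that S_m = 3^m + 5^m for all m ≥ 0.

Base cases: S_0 = 2 and 3^0 + 5^0 = 2; S_1 = 8 and 3^1 + 5^1 = 8.
Assume S_j = 3^j + 5^j for all 0 ≤ j ≤ r, where r ≥ 1.
Then S_{r+1} = 8S_r − 15S_{r−1} = 8·(3^r + 5^r) − 15·(3^{r−1} + 5^{r−1}) = (8·3 − 15)3^{r−1} + (8·5 − 15)5^{r−1} = 9·3^{r−1} + 25·5^{r−1} = 3^{r+1} + 5^{r+1}.
Hence S_m = 3^m + 5^m for every m ≥ 0, by strong induction.

S_m = 3^m + 5^m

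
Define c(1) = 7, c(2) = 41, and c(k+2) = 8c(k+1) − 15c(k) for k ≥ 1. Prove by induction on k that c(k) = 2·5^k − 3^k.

Base cases: c(1) = 7 and 2·5^1 − 3^1 = 7; c(2) = 41 and 2·5^2 − 3^2 = 41.
Assume c(j) = 2·5^j − 3^j for all 1 ≤ j ≤ r, where r ≥ 2.
Then c(r+1) = 8c(r) − 15c(r−1) = 8·(2·5^r − 3^r) − 15·(2·5^{r−1} − 3^{r−1}) = 2·(8·5 − 15)5^{r−1} − (8·3 − 15)3^{r−1} = 50·5^{r−1} − 9·3^{r−1} = 2·5^{r+1} − 3^{r+1}.
Hence c(k) = 2·5^k − 3^k for every k ≥ 1, by strong induction.

c(k) = 2·5^k − 3^k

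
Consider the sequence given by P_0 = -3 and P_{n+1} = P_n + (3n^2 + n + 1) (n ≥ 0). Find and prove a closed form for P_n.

Claim: P_n = n^3 − n^2 + n − 3.

Base case: P_0 = -3, and 0^3 − 0^2 + 0 − 3 = -3.
Assume P_j = j^3 − j^2 + j − 3.
Then P_{j+1} = P_j + (3j^2 + j + 1) = (j^3 − j^2 + j − 3) + (3j^2 + j + 1) = j^3 + 2j^2 + 2j − 2,
and (j+1)^3 − (j+1)^2 + (j+1) − 3 = j^3 + 2j^2 + 2j − 2.
By induction, P_n = n^3 − n^2 + n − 3 for all n ≥ 0.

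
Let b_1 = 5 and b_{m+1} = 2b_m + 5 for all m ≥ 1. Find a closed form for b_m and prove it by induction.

Claim: b_m = 5·2^m − 5.

Base case: b_1 = 5, and 5·2^1 − 5 = 10 − 5 = 5.
Assume b_k = 5·2^k − 5 for some k ≥ 1.
Then b_{k+1} = 2b_k + 5 = 2·(5·2^k − 5) + 5 = 10·2^k − 10 + 5 = 5·2^{k+1} − 5.
Hence b_m = 5·2^m − 5 for every m ≥ 1, by induction.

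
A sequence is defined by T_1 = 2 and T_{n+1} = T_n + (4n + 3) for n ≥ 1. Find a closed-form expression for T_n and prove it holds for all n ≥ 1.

Claim: T_n = 2n^2 + n − 1.

Base case: T_1 = 2, and 2·1^2 + 1 − 1 = 2.
Assume T_m = 2m^2 + m − 1.
Then T_{m+1} = T_m + (4m + 3) = (2m^2 + m − 1) + (4m + 3) = 2m^2 + 5m + 2,
and 2·(m+1)^2 + (m+1) − 1 = 2m^2 + 5m + 2.
By induction, T_n = 2n^2 + n − 1 for all n ≥ 1.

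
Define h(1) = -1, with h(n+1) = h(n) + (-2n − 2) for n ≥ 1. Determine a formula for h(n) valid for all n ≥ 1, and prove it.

Claim: h(n) = -n^2 − n + 1.

Base case: h(1) = -1, and -1^2 − 1 + 1 = -1.
Assume h(j) = -j^2 − j + 1.
Then h(j+1) = h(j) + (-2j − 2) = (-j^2 − j + 1) + (-2j − 2) = -j^2 − 3j − 1,
and -(j+1)^2 − (j+1) + 1 = -j^2 − 3j − 1.
This completes the inductive step, so h(n) = -n^2 − n + 1 for all n ≥ 1.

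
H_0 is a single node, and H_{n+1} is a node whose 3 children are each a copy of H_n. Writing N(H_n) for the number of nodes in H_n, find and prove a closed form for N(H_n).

Claim: N(H_n) = (3^{n+1} − 1)/2.

Base case: N(H_0) = 1, and (3^{0+1} − 1)/2 = 1.
Assume N(H_k) = (3^{k+1} − 1)/2.
Then N(H_{k+1}) = 1 + 3N(H_k) = 1 + 3·(3^{k+1} − 1)/2 = 1 + (3^{k+2} − 3)/2 = (2 + 3^{k+2} − 3)/2 = (3^{k+2} − 1)/2.
Hence N(H_n) = (3^{n+1} − 1)/2 for every n ≥ 0, by induction.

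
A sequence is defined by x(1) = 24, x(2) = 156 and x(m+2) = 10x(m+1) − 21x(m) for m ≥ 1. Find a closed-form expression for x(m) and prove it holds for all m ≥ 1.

Claim: x(m) = 3·7^m + 3^m.

Base cases: x(1) = 24 and 3·7^1 + 3^1 = 24; x(2) = 156 and 3·7^2 + 3^2 = 156.
Assume x(j) = 3·7^j + 3^j for all 1 ≤ j ≤ k, where k ≥ 2.
Then x(k+1) = 10x(k) − 21x(k−1) = 10·(3·7^k + 3^k) − 21·(3·7^{k−1} + 3^{k−1}) = 3·(10·7 − 21)7^{k−1} + (10·3 − 21)3^{k−1} = 147·7^{k−1} + 9·3^{k−1} = 3·7^{k+1} + 3^{k+1}.
Hence x(m) = 3·7^m + 3^m for every m ≥ 1, by strong induction.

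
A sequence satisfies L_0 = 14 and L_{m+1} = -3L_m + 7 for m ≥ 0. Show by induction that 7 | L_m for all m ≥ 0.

Base case: L_0 = 14 = 7·2, so 7 | L_0.
Assume 7 | L_j, so L_j = 7t for some integer t.
Then L_{j+1} = -3L_j + 7 = -3·(7t) + 7 = 7(-3t + 1), so 7 | L_{j+1}.
By induction, 7 | L_m for all m ≥ 0.

7 | L_m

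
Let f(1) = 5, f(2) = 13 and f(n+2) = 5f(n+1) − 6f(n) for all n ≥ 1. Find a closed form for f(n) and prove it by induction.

Claim: f(n) = 3^n + 2^n.

Base cases: f(1) = 5 and 3^1 + 2^1 = 5; f(2) = 13 and 3^2 + 2^2 = 13.
Assume f(j) = 3^j + 2^j for all 1 ≤ j ≤ r, where r ≥ 2.
Then f(r+1) = 5f(r) − 6f(r−1) = 5·(3^r + 2^r) − 6·(3^{r−1} + 2^{r−1}) = (5·3 − 6)3^{r−1} + (5·2 − 6)2^{r−1} = 9·3^{r−1} + 4·2^{r−1} = 3^{r+1} + 2^{r+1}.
Hence f(n) = 3^n + 2^n for every n ≥ 1, by strong induction.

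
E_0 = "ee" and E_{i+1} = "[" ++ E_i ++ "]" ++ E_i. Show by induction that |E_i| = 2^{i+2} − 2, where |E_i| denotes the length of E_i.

Base case: |E_0| = 2, and 2^{0+2} − 2 = 2.
Assume |E_j| = 2^{j+2} − 2.
Then |E_{j+1}| = 1 + |E_j| + 1 + |E_j| = 2|E_j| + 2 = 2(2^{j+2} − 2) + 2 = 2^{j+3} − 4 + 2 = 2^{j+3} − 2.
Hence |E_i| = 2^{i+2} − 2 for every i ≥ 0, by induction.

|E_i| = 2^{i+2} − 2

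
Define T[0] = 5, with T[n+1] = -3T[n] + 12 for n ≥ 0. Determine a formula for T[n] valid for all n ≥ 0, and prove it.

Claim: T[n] = 2·(-3)^n + 3.

Base case: T[0] = 5, and 2·(-3)^0 + 3 = 2 + 3 = 5.
Assume T[m] = 2·(-3)^m + 3 for some m ≥ 0.
Then T[m+1] = -3T[m] + 12 = -3·(2·(-3)^m + 3) + 12 = -6·(-3)^m − 9 + 12 = 2·(-3)^{m+1} + 3.
This completes the inductive step, so T[n] = 2·(-3)^n + 3 for all n ≥ 0.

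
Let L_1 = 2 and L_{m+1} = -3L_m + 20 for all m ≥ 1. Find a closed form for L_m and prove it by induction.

Claim: L_m = (-3)^m + 5.

Base case: L_1 = 2, and (-3)^1 + 5 = -3 + 5 = 2.
Assume L_r = (-3)^r + 5 for some r ≥ 1.
Then L_{r+1} = -3L_r + 20 = -3·((-3)^r + 5) + 20 = -3·(-3)^r − 15 + 20 = (-3)^{r+1} + 5.
By induction, L_m = (-3)^m + 5 for all m ≥ 1.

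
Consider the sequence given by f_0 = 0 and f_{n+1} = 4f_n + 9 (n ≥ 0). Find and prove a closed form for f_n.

Claim: f_n = 3·4^n − 3.

Base case: f_0 = 0, and 3·4^0 − 3 = 3 − 3 = 0.
Assume f_m = 3·4^m − 3 for some m ≥ 0.
Then f_{m+1} = 4f_m + 9 = 4·(3·4^m − 3) + 9 = 12·4^m − 12 + 9 = 3·4^{m+1} − 3.
So the formula holds for m+1, and by induction f_n = 3·4^n − 3 for all n ≥ 0.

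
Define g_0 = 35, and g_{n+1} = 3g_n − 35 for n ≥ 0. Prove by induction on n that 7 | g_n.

Base case: g_0 = 35 = 7·5, so 7 | g_0.
Assume 7 | g_k, so g_k = 7t for some integer t.
Then g_{k+1} = 3g_k − 35 = 3·(7t) − 35 = 7(3t − 5), so 7 | g_{k+1}.
By induction, 7 | g_n for all n ≥ 0.

7 | g_n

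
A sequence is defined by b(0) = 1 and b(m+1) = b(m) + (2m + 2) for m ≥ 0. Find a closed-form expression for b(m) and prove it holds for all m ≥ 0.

Claim: b(m) = m^2 + m + 1.

Base case: b(0) = 1, and 0^2 + 0 + 1 = 1.
Assume b(j) = j^2 + j + 1.
Then b(j+1) = b(j) + (2j + 2) = (j^2 + j + 1) + (2j + 2) = j^2 + 3j + 3,
and (j+1)^2 + (j+1) + 1 = j^2 + 3j + 3.
Hence b(m) = m^2 + m + 1 for every m ≥ 0, by induction.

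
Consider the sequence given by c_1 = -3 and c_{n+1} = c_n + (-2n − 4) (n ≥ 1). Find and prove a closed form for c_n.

Claim: c_n = -n^2 − 3n + 1.

Base case: c_1 = -3, and -1^2 − 3·1 + 1 = -3.
Assume c_k = -k^2 − 3k + 1.
Then c_{k+1} = c_k + (-2k − 4) = (-k^2 − 3k + 1) + (-2k − 4) = -k^2 − 5k − 3,
and -(k+1)^2 − 3·(k+1) + 1 = -k^2 − 5k − 3.
This completes the inductive step, so c_n = -n^2 − 3n + 1 for all n ≥ 1.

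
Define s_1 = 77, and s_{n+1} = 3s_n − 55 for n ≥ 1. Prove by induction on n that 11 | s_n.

Base case: s_1 = 77 = 11·7, so 11 | s_1.
Assume 11 | s_k, so s_k = 11t for some integer t.
Then s_{k+1} = 3s_k − 55 = 3·(11t) − 55 = 11(3t − 5), so 11 | s_{k+1}.
Hence 11 | s_n for every n ≥ 1, by induction.

11 | s_n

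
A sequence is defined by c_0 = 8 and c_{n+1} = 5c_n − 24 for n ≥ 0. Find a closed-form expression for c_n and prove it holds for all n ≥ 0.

Claim: c_n = 2·5^n + 6.

Base case: c_0 = 8, and 2·5^0 + 6 = 2 + 6 = 8.
Assume c_j = 2·5^j + 6 for some j ≥ 0.
Then c_{j+1} = 5c_j − 24 = 5·(2·5^j + 6) − 24 = 10·5^j + 30 − 24 = 2·5^{j+1} + 6.
By induction, c_n = 2·5^n + 6 for all n ≥ 0.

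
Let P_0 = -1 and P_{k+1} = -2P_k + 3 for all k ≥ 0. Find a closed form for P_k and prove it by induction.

Claim: P_k = -2·(-2)^k + 1.

Base case: P_0 = -1, and -2·(-2)^0 + 1 = -2 + 1 = -1.
Assume P_m = -2·(-2)^m + 1 for some m ≥ 0.
Then P_{m+1} = -2P_m + 3 = -2·(-2·(-2)^m + 1) + 3 = 4·(-2)^m − 2 + 3 = -2·(-2)^{m+1} + 1.
This completes the inductive step, so P_k = -2·(-2)^k + 1 for all k ≥ 0.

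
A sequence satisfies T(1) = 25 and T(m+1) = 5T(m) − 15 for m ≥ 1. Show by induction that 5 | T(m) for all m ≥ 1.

Base case: T(1) = 25 = 5·5, so 5 | T(1).
Assume 5 | T(j), so T(j) = 5t for some integer t.
Then T(j+1) = 5T(j) − 15 = 5·(5t) − 15 = 5(5t − 3), so 5 | T(j+1).
Hence 5 | T(m) for every m ≥ 1, by induction.

5 | T(m)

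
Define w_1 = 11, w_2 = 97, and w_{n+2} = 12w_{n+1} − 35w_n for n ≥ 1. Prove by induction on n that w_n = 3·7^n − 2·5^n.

Base cases: w_1 = 11 and 3·7^1 − 2·5^1 = 11; w_2 = 97 and 3·7^2 − 2·5^2 = 97.
Assume w_j = 3·7^j − 2·5^j for all 1 ≤ j ≤ k, where k ≥ 2.
Then w_{k+1} = 12w_k − 35w_{k−1} = 12·(3·7^k − 2·5^k) − 35·(3·7^{k−1} − 2·5^{k−1}) = 3·(12·7 − 35)7^{k−1} − 2·(12·5 − 35)5^{k−1} = 147·7^{k−1} − 50·5^{k−1} = 3·7^{k+1} − 2·5^{k+1}.
This completes the inductive step, so w_n = 3·7^n − 2·5^n for all n ≥ 1.

w_n = 3·7^n − 2·5^n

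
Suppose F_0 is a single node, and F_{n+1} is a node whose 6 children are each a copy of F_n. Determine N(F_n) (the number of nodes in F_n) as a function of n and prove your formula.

Claim: N(F_n) = (6^{n+1} − 1)/5.

Base case: N(F_0) = 1, and (6^{0+1} − 1)/5 = 1.
Assume N(F_j) = (6^{j+1} − 1)/5.
Then N(F_{j+1}) = 1 + 6N(F_j) = 1 + 6·(6^{j+1} − 1)/5 = 1 + (6^{j+2} − 6)/5 = (5 + 6^{j+2} − 6)/5 = (6^{j+2} − 1)/5.
So the formula holds for j+1, and by induction N(F_n) = (6^{n+1} − 1)/5 for all n ≥ 0.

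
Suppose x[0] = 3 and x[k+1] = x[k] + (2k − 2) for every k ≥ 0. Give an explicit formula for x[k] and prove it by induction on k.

Claim: x[k] = k^2 − 3k + 3.

Base case: x[0] = 3, and 0^2 − 3·0 + 3 = 3.
Assume x[j] = j^2 − 3j + 3.
Then x[j+1] = x[j] + (2j − 2) = (j^2 − 3j + 3) + (2j − 2) = j^2 − j + 1,
and (j+1)^2 − 3·(j+1) + 3 = j^2 − j + 1.
Hence x[k] = k^2 − 3k + 3 for every k ≥ 0, by induction.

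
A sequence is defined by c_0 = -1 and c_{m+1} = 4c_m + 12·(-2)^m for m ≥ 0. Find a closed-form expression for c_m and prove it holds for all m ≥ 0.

Claim: c_m = 4^m − 2·(-2)^m.

Base case: c_0 = -1, and 4^0 − 2·(-2)^0 = 1 − 2 = -1.
Assume c_k = 4^k − 2·(-2)^k for some k ≥ 0.
Then c_{k+1} = 4c_k + 12·(-2)^k = 4·(4^k − 2·(-2)^k) + 12·(-2)^k = 4^{k+1} − 8·(-2)^k + 12·(-2)^k = 4^{k+1} + 4·(-2)^k = 4^{k+1} − 2·(-2)^{k+1}.
So the formula holds for k+1, and by induction c_m = 4^m − 2·(-2)^m for all m ≥ 0.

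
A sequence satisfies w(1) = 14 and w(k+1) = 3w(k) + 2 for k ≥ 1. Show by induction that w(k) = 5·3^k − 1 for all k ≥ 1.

Base case: w(1) = 14, and 5·3^1 − 1 = 15 − 1 = 14.
Assume w(r) = 5·3^r − 1 for some r ≥ 1.
Then w(r+1) = 3w(r) + 2 = 3·(5·3^r − 1) + 2 = 15·3^r − 3 + 2 = 5·3^{r+1} − 1.
This completes the inductive step, so w(k) = 5·3^k − 1 for all k ≥ 1.

w(k) = 5·3^k − 1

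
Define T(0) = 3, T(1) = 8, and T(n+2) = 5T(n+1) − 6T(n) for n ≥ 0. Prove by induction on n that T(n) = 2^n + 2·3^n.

Base cases: T(0) = 3 and 2^0 + 2·3^0 = 3; T(1) = 8 and 2^1 + 2·3^1 = 8.
Assume T(j) = 2^j + 2·3^j for all 0 ≤ j ≤ r, where r ≥ 1.
Then T(r+1) = 5T(r) − 6T(r−1) = 5·(2^r + 2·3^r) − 6·(2^{r−1} + 2·3^{r−1}) = (5·2 − 6)2^{r−1} + 2·(5·3 − 6)3^{r−1} = 4·2^{r−1} + 18·3^{r−1} = 2^{r+1} + 2·3^{r+1}.
Hence T(n) = 2^n + 2·3^n for every n ≥ 0, by strong induction.

T(n) = 2^n + 2·3^n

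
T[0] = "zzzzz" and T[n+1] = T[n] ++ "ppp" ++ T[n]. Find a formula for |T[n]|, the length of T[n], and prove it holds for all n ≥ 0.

Claim: |T[n]| = 2^{n+3} − 3.

Base case: |T[0]| = 5, and 2^{0+3} − 3 = 5.
Assume |T[r]| = 2^{r+3} − 3.
Then |T[r+1]| = |T[r]| + 3 + |T[r]| = 2|T[r]| + 3 = 2(2^{r+3} − 3) + 3 = 2^{r+1+3} − 6 + 3 = 2^{r+1+3} − 3.
By induction, |T[n]| = 2^{n+3} − 3 for all n ≥ 0.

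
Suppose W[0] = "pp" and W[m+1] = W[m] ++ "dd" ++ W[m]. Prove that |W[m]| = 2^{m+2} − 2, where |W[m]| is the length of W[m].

Base case: |W[0]| = 2, and 2^{0+2} − 2 = 2.
Assume |W[j]| = 2^{j+2} − 2.
Then |W[j+1]| = |W[j]| + 2 + |W[j]| = 2|W[j]| + 2 = 2(2^{j+2} − 2) + 2 = 2^{j+3} − 4 + 2 = 2^{j+3} − 2.
By induction, |W[m]| = 2^{m+2} − 2 for all m ≥ 0.

|W[m]| = 2^{m+2} − 2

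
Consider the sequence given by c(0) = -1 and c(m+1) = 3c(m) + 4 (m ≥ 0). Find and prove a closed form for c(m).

Claim: c(m) = 3^m − 2.

Base case: c(0) = -1, and 3^0 − 2 = 1 − 2 = -1.
Assume c(j) = 3^j − 2 for some j ≥ 0.
Then c(j+1) = 3c(j) + 4 = 3·(3^j − 2) + 4 = 3^{j+1} − 6 + 4 = 3^{j+1} − 2.
So the formula holds for j+1, and by induction c(m) = 3^m − 2 for all m ≥ 0.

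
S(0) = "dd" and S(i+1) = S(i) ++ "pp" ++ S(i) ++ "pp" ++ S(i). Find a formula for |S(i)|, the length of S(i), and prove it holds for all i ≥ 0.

Claim: |S(i)| = 4·3^i − 2.

Base case: |S(0)| = 2, and 4·3^0 − 2 = 2.
Assume |S(r)| = 4·3^r − 2.
Then |S(r+1)| = 3|S(r)| + 4 = 3(4·3^r − 2) + 4 = 4·3^{r+1} − 6 + 4 = 4·3^{r+1} − 2.
This completes the inductive step, so |S(i)| = 4·3^i − 2 for all i ≥ 0.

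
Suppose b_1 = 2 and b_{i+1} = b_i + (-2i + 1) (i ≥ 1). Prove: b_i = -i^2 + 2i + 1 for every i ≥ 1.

Base case: b_1 = 2, and -1^2 + 2·1 + 1 = 2.
Assume b_k = -k^2 + 2k + 1.
Then b_{k+1} = b_k + (-2k + 1) = (-k^2 + 2k + 1) + (-2k + 1) = -k^2 + 2,
and -(k+1)^2 + 2·(k+1) + 1 = -k^2 + 2.
This completes the inductive step, so b_i = -i^2 + 2i + 1 for all i ≥ 1.

b_i = -i^2 + 2i + 1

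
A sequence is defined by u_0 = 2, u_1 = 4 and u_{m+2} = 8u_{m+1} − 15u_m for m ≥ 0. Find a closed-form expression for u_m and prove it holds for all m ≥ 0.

Claim: u_m = 3·3^m − 5^m.

Base cases: u_0 = 2 and 3·3^0 − 5^0 = 2; u_1 = 4 and 3·3^1 − 5^1 = 4.
Assume u_j = 3·3^j − 5^j for all 0 ≤ j ≤ k, where k ≥ 1.
Then u_{k+1} = 8u_k − 15u_{k−1} = 8·(3·3^k − 5^k) − 15·(3·3^{k−1} − 5^{k−1}) = 3·(8·3 − 15)3^{k−1} − (8·5 − 15)5^{k−1} = 27·3^{k−1} − 25·5^{k−1} = 3·3^{k+1} − 5^{k+1}.
By strong induction, u_m = 3·3^m − 5^m for all m ≥ 0.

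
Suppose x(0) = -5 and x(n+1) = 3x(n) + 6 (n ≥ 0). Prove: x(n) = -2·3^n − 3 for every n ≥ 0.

Base case: x(0) = -5, and -2·3^0 − 3 = -2 − 3 = -5.
Assume x(k) = -2·3^k − 3 for some k ≥ 0.
Then x(k+1) = 3x(k) + 6 = 3·(-2·3^k − 3) + 6 = -6·3^k − 9 + 6 = -2·3^{k+1} − 3.
Hence x(n) = -2·3^n − 3 for every n ≥ 0, by induction.

x(n) = -2·3^n − 3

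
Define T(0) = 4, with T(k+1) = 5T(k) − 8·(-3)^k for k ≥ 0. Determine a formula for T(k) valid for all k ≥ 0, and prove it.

Claim: T(k) = 3·5^k + (-3)^k.

Base case: T(0) = 4, and 3·5^0 + (-3)^0 = 3 + 1 = 4.
Assume T(j) = 3·5^j + (-3)^j for some j ≥ 0.
Then T(j+1) = 5T(j) − 8·(-3)^j = 5·(3·5^j + (-3)^j) − 8·(-3)^j = 3·5^{j+1} + 5·(-3)^j − 8·(-3)^j = 3·5^{j+1} − 3·(-3)^j = 3·5^{j+1} + (-3)^{j+1}.
This completes the inductive step, so T(k) = 3·5^k + (-3)^k for all k ≥ 0.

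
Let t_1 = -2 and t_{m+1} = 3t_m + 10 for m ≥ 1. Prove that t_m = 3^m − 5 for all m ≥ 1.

Base case: t_1 = -2, and 3^1 − 5 = 3 − 5 = -2.
Assume t_r = 3^r − 5 for some r ≥ 1.
Then t_{r+1} = 3t_r + 10 = 3·(3^r − 5) + 10 = 3^{r+1} − 15 + 10 = 3^{r+1} − 5.
So the formula holds for r+1, and by induction t_m = 3^m − 5 for all m ≥ 1.

t_m = 3^m − 5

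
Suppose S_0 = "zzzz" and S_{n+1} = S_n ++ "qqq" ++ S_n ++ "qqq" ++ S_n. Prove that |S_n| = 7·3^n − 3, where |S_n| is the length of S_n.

Base case: |S_0| = 4, and 7·3^0 − 3 = 4.
Assume |S_j| = 7·3^j − 3.
Then |S_{j+1}| = 3|S_j| + 6 = 3(7·3^j − 3) + 6 = 7·3^{j+1} − 9 + 6 = 7·3^{j+1} − 3.
This completes the inductive step, so |S_n| = 7·3^n − 3 for all n ≥ 0.

|S_n| = 7·3^n − 3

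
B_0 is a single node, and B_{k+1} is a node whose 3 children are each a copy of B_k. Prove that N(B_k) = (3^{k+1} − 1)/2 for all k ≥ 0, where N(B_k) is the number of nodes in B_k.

Base case: N(B_0) = 1, and (3^{0+1} − 1)/2 = 1.
Assume N(B_r) = (3^{r+1} − 1)/2.
Then N(B_{r+1}) = 1 + 3N(B_r) = 1 + 3·(3^{r+1} − 1)/2 = 1 + (3^{r+2} − 3)/2 = (2 + 3^{r+2} − 3)/2 = (3^{r+2} − 1)/2.
Hence N(B_k) = (3^{k+1} − 1)/2 for every k ≥ 0, by induction.

N(B_k) = (3^{k+1} − 1)/2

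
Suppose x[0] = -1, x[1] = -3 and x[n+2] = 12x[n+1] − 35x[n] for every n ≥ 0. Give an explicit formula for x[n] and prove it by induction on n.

Claim: x[n] = 7^n − 2·5^n.

Base cases: x[0] = -1 and 7^0 − 2·5^0 = -1; x[1] = -3 and 7^1 − 2·5^1 = -3.
Assume x[i] = 7^i − 2·5^i for all 0 ≤ i ≤ j, where j ≥ 1.
Then x[j+1] = 12x[j] − 35x[j−1] = 12·(7^j − 2·5^j) − 35·(7^{j−1} − 2·5^{j−1}) = (12·7 − 35)7^{j−1} − 2·(12·5 − 35)5^{j−1} = 49·7^{j−1} − 50·5^{j−1} = 7^{j+1} − 2·5^{j+1}.
This completes the inductive step, so x[n] = 7^n − 2·5^n for all n ≥ 0.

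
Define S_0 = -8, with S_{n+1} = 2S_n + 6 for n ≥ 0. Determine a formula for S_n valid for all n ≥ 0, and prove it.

Claim: S_n = -2^{n+1} − 6.

Base case: S_0 = -8, and -2^{0+1} − 6 = -2 − 6 = -8.
Assume S_m = -2^{m+1} − 6 for some m ≥ 0.
Then S_{m+1} = 2S_m + 6 = 2·(-2^{m+1} − 6) + 6 = -2^{m+2} − 12 + 6 = -2^{m+2} − 6.
This completes the inductive step, so S_n = -2^{n+1} − 6 for all n ≥ 0.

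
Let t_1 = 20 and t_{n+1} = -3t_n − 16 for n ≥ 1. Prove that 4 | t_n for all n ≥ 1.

Base case: t_1 = 20 = 4·5, so 4 | t_1.
Assume 4 | t_j, so t_j = 4s for some integer s.
Then t_{j+1} = -3t_j − 16 = -3·(4s) − 16 = 4(-3s − 4), so 4 | t_{j+1}.
This completes the inductive step, so 4 | t_n for all n ≥ 1.

4 | t_n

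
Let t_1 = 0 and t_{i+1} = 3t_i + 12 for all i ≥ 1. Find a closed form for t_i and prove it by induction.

Claim: t_i = 2·3^i − 6.

Base case: t_1 = 0, and 2·3^1 − 6 = 6 − 6 = 0.
Assume t_j = 2·3^j − 6 for some j ≥ 1.
Then t_{j+1} = 3t_j + 12 = 3·(2·3^j − 6) + 12 = 6·3^j − 18 + 12 = 2·3^{j+1} − 6.
This completes the inductive step, so t_i = 2·3^i − 6 for all i ≥ 1.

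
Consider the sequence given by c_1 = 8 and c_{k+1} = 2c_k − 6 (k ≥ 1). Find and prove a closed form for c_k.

Claim: c_k = 2^k + 6.

Base case: c_1 = 8, and 2^1 + 6 = 2 + 6 = 8.
Assume c_j = 2^j + 6 for some j ≥ 1.
Then c_{j+1} = 2c_j − 6 = 2·(2^j + 6) − 6 = 2^{j+1} + 12 − 6 = 2^{j+1} + 6.
Hence c_k = 2^k + 6 for every k ≥ 1, by induction.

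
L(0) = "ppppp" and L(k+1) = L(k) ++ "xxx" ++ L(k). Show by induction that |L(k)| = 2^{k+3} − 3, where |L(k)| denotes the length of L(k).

Base case: |L(0)| = 5, and 2^{0+3} − 3 = 5.
Assume |L(m)| = 2^{m+3} − 3.
Then |L(m+1)| = |L(m)| + 3 + |L(m)| = 2|L(m)| + 3 = 2(2^{m+3} − 3) + 3 = 2^{m+1+3} − 6 + 3 = 2^{m+1+3} − 3.
By induction, |L(k)| = 2^{k+3} − 3 for all k ≥ 0.

|L(k)| = 2^{k+3} − 3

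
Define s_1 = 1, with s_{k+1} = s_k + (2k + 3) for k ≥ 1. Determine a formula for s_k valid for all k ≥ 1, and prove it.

Claim: s_k = k^2 + 2k − 2.

Base case: s_1 = 1, and 1^2 + 2·1 − 2 = 1.
Assume s_m = m^2 + 2m − 2.
Then s_{m+1} = s_m + (2m + 3) = (m^2 + 2m − 2) + (2m + 3) = m^2 + 4m + 1,
and (m+1)^2 + 2·(m+1) − 2 = m^2 + 4m + 1.
This completes the inductive step, so s_k = k^2 + 2k − 2 for all k ≥ 1.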